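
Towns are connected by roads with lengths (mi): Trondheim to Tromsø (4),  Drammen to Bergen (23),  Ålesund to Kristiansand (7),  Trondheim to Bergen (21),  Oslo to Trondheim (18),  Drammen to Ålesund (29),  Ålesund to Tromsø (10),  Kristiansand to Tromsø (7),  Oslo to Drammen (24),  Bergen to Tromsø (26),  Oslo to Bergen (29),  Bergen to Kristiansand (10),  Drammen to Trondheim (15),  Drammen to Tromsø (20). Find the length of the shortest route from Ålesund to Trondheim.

Some routes from Ålesund to Trondheim:
Ålesund→Kristiansand→Tromsø→Trondheim: 7 + 7 + 4 = 18
Ålesund→Kristiansand→Bergen→Tromsø→Trondheim: 7 + 10 + 26 + 4 = 47
Ålesund→Drammen→Trondheim: 29 + 15 = 44
Ålesund→Kristiansand→Bergen→Trondheim: 7 + 10 + 21 = 38
Ålesund→Tromsø→Drammen→Trondheim: 10 + 20 + 15 = 45
Ålesund→Tromsø→Trondheim: 10 + 4 = 14
Best route has total 14 mi.

14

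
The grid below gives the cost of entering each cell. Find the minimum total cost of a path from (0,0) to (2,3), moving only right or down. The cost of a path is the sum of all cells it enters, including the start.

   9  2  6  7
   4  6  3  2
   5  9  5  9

One optimal route is (0,0) (0,1) (0,2) (1,2) (1,3) (2,3).
Its cost is 9 + 2 + 6 + 3 + 2 + 9 = 31.

31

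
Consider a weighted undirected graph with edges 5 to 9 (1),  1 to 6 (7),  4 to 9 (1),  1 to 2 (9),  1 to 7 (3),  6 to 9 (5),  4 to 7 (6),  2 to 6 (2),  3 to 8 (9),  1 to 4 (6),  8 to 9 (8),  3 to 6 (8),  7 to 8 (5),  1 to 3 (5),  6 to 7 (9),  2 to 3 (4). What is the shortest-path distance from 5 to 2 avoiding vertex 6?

17

Some routes from 5 to 2 avoiding 6:
5-9-8-7-1-3-2: 1 + 8 + 5 + 3 + 5 + 4 = 26
5-9-4-1-3-2: 1 + 1 + 6 + 5 + 4 = 17
5-9-4-7-1-2: 1 + 1 + 6 + 3 + 9 = 20
5-9-4-7-1-3-2: 1 + 1 + 6 + 3 + 5 + 4 = 20
5-9-4-1-2: 1 + 1 + 6 + 9 = 17
5-9-8-3-2: 1 + 8 + 9 + 4 = 22
The minimum is 17.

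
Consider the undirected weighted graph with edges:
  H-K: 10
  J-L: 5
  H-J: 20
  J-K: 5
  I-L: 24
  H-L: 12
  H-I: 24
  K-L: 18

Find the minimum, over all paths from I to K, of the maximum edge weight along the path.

24

Comparing a few candidate routes:
I - H - L - K: max(24, 12, 18) = 24
I - H - J - K: max(24, 20, 5) = 24
I - H - K: max(24, 10) = 24
I - H - L - J - K: max(24, 12, 5, 5) = 24
I - H - J - L - K: max(24, 20, 5, 18) = 24
The minimum achievable maximum is 24.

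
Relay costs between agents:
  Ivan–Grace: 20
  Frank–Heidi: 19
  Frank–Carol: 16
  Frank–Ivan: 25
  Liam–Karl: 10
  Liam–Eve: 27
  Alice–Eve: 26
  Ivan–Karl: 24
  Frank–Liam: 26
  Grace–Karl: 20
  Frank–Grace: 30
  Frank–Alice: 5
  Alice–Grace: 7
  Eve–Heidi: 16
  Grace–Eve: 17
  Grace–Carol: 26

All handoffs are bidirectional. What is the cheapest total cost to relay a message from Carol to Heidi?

35

Some routes from Carol to Heidi:
Carol → Grace → Eve → Heidi: 26 + 17 + 16 = 59
Carol → Frank → Heidi: 16 + 19 = 35
Carol → Grace → Alice → Frank → Heidi: 26 + 7 + 5 + 19 = 57
The minimum is 35.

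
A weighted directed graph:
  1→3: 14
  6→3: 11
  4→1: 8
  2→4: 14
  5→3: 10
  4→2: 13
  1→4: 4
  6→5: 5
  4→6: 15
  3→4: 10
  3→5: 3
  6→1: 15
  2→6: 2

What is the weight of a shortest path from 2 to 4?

Some routes from 2 to 4:
2-6-1-4: 2 + 15 + 4 = 21
2-4: 14
2-6-3-4: 2 + 11 + 10 = 23
The minimum is 14.

14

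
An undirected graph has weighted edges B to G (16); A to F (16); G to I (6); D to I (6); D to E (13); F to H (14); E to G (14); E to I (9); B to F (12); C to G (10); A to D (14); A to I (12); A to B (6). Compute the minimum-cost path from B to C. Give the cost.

26

Checking several routes:
B - G - C: 16 + 10 = 26
B - A - I - G - C: 6 + 12 + 6 + 10 = 34
B - A - D - I - G - C: 6 + 14 + 6 + 6 + 10 = 42
Shortest: 26.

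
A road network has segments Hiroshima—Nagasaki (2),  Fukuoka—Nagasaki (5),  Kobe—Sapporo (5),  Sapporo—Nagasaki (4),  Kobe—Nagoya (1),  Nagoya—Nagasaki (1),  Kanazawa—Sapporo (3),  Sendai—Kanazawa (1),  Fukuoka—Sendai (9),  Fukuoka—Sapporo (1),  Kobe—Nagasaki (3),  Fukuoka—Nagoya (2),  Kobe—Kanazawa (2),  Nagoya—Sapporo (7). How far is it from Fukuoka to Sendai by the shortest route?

5

Some routes from Fukuoka to Sendai:
Fukuoka→Sapporo→Kobe→Kanazawa→Sendai: 1 + 5 + 2 + 1 = 9
Fukuoka→Sapporo→Kanazawa→Sendai: 1 + 3 + 1 = 5
Fukuoka→Nagoya→Kobe→Kanazawa→Sendai: 2 + 1 + 2 + 1 = 6
The minimum is 5.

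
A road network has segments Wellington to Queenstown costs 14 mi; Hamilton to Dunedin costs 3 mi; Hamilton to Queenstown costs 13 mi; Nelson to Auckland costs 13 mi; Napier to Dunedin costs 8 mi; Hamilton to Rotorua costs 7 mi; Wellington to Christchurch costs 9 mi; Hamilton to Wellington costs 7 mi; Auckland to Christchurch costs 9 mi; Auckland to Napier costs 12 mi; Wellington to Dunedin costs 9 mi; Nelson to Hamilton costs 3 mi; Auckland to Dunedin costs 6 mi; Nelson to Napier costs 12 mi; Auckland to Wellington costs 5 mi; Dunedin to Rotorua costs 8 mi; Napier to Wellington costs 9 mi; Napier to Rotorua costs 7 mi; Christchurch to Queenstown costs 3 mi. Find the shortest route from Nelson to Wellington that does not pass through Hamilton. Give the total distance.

Comparing a few candidate routes:
Nelson → Napier → Dunedin → Auckland → Wellington: 12 + 8 + 6 + 5 = 31
Nelson → Napier → Dunedin → Wellington: 12 + 8 + 9 = 29
Nelson → Auckland → Wellington: 13 + 5 = 18
Nelson → Napier → Wellington: 12 + 9 = 21
Nelson → Napier → Auckland → Wellington: 12 + 12 + 5 = 29
Nelson → Auckland → Dunedin → Wellington: 13 + 6 + 9 = 28
Shortest: 18 mi.

18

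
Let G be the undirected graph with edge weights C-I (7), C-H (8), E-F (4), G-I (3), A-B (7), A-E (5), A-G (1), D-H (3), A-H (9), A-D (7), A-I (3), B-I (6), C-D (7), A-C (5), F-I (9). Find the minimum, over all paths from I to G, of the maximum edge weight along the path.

A few of the I→G routes:
I-A-G: max(3, 1) = 3
I-G: max(3) = 3
I-C-D-A-G: max(7, 7, 7, 1) = 7
I-C-A-G: max(7, 5, 1) = 7
Best route has worst link 3.

3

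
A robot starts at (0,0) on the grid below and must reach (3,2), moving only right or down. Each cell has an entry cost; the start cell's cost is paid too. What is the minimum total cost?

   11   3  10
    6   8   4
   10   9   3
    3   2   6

One optimal route is (0,0) (0,1) (1,1) (1,2) (2,2) (3,2).
Its cost is 11 + 3 + 8 + 4 + 3 + 6 = 35.
For comparison, the top-then-right route costs 37.

35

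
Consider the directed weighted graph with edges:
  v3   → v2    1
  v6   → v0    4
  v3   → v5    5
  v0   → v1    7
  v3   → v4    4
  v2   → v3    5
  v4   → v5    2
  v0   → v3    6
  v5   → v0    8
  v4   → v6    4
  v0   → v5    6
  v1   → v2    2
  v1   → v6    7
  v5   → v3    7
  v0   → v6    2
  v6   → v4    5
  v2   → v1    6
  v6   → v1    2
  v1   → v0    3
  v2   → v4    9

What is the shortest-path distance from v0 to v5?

Checking several routes:
v0→v6→v1→v2→v3→v5: 2 + 2 + 2 + 5 + 5 = 16
v0→v3→v4→v5: 6 + 4 + 2 = 12
v0→v5: 6
v0→v3→v5: 6 + 5 = 11
v0→v6→v4→v5: 2 + 5 + 2 = 9
Shortest: 6.

6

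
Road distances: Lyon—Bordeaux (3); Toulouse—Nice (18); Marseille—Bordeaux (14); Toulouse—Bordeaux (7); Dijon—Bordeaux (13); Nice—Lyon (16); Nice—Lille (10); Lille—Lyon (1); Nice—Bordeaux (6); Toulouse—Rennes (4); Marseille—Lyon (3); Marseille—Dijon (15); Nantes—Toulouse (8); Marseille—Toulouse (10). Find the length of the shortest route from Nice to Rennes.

17

Some routes from Nice to Rennes:
Nice-Toulouse-Rennes: 18 + 4 = 22
Nice-Bordeaux-Toulouse-Rennes: 6 + 7 + 4 = 17
Nice-Lille-Lyon-Marseille-Toulouse-Rennes: 10 + 1 + 3 + 10 + 4 = 28
Nice-Bordeaux-Lyon-Marseille-Toulouse-Rennes: 6 + 3 + 3 + 10 + 4 = 26
Nice-Lille-Lyon-Bordeaux-Toulouse-Rennes: 10 + 1 + 3 + 7 + 4 = 25
Best route has total 17.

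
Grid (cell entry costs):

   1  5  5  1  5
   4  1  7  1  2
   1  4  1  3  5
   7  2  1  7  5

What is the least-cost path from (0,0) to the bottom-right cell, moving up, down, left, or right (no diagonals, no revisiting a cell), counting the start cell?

24

Path r0c0 r1c0 r1c1 r2c1 r2c2 r2c3 r2c4 r3c4: 1 + 4 + 1 + 4 + 1 + 3 + 5 + 5 = 24.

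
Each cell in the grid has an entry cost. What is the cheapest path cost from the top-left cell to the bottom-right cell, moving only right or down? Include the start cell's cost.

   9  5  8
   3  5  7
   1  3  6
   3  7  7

29

Best path: [0,0] → [1,0] → [2,0] → [2,1] → [2,2] → [3,2]
Cost: 9 + 3 + 1 + 3 + 6 + 7 = 29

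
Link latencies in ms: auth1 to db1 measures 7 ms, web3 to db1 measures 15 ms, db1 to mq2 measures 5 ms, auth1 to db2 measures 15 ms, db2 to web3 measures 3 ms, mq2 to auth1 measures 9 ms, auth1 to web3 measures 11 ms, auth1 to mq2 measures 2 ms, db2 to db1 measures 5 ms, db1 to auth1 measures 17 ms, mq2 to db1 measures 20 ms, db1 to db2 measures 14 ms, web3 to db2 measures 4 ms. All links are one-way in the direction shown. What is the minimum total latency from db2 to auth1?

Paths from db2 to auth1:
db2 → web3 → db1 → auth1: 3 + 15 + 17 = 35
db2 → db1 → auth1: 5 + 17 = 22
db2 → db1 → mq2 → auth1: 5 + 5 + 9 = 19
db2 → web3 → db1 → mq2 → auth1: 3 + 15 + 5 + 9 = 32
The minimum is 19 ms.

19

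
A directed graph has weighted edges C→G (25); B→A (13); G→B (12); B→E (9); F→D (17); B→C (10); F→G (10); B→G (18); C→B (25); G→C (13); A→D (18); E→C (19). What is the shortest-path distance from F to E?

31

Candidate routes:
F-G-B-E: 10 + 12 + 9 = 31
F-G-C-B-E: 10 + 13 + 25 + 9 = 57
The minimum is 31.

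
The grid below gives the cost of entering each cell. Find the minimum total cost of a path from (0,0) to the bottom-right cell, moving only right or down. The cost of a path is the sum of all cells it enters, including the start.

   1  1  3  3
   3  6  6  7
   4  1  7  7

22

Cheapest: [0,0]→[0,1]→[0,2]→[0,3]→[1,3]→[2,3]
  1 + 1 + 3 + 3 + 7 + 7 = 22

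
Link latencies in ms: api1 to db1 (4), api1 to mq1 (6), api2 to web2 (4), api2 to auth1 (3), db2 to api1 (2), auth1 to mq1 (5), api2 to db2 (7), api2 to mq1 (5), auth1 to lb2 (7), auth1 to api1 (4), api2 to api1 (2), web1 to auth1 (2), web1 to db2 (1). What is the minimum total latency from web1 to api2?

Checking several routes:
web1-db2-api1-auth1-api2: 1 + 2 + 4 + 3 = 10
web1-auth1-api1-api2: 2 + 4 + 2 = 8
web1-db2-api2: 1 + 7 = 8
web1-auth1-api2: 2 + 3 = 5
web1-auth1-mq1-api2: 2 + 5 + 5 = 12
web1-db2-api1-api2: 1 + 2 + 2 = 5
The minimum is 5 ms.

5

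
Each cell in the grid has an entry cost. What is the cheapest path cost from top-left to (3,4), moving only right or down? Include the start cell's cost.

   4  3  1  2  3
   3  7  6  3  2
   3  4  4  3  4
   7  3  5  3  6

25

Cheapest: (0,0) (0,1) (0,2) (0,3) (0,4) (1,4) (2,4) (3,4)
  4 + 3 + 1 + 2 + 3 + 2 + 4 + 6 = 25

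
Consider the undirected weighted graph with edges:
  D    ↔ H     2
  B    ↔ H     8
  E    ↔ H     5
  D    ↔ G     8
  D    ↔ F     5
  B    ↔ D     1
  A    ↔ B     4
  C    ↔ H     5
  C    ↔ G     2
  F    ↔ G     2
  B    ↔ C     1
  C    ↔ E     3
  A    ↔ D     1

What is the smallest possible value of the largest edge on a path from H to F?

2

Some routes from H to F:
H - C - B - D - F: max(5, 1, 1, 5) = 5
H - E - C - B - D - F: max(5, 3, 1, 1, 5) = 5
H - D - B - C - G - F: max(2, 1, 1, 2, 2) = 2
H - D - A - B - C - G - F: max(2, 1, 4, 1, 2, 2) = 4
H - E - C - G - F: max(5, 3, 2, 2) = 5
H - E - C - B - A - D - F: max(5, 3, 1, 4, 1, 5) = 5
Best route has worst link 2.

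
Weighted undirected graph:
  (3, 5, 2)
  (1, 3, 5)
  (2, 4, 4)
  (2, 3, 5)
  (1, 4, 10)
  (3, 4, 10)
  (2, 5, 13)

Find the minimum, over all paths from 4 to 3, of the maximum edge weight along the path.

Paths from 4 to 3:
4→2→5→3: max(4, 13, 2) = 13
4→2→3: max(4, 5) = 5
4→1→3: max(10, 5) = 10
4→3: max(10) = 10
Smallest bottleneck: 5.

5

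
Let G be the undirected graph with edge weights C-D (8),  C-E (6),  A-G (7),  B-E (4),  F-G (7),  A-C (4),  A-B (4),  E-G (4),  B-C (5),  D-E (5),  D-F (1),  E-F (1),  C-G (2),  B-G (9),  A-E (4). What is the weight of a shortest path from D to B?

Checking several routes:
D → E → B: 5 + 4 = 9
D → F → E → A → B: 1 + 1 + 4 + 4 = 10
D → F → E → B: 1 + 1 + 4 = 6
The minimum is 6.

6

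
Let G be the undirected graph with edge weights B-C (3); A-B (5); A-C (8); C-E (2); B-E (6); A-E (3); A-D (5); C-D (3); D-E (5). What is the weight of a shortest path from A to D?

5

Checking several routes:
A -> D: 5
A -> C -> D: 8 + 3 = 11
A -> C -> E -> D: 8 + 2 + 5 = 15
A -> E -> D: 3 + 5 = 8
A -> E -> C -> D: 3 + 2 + 3 = 8
A -> B -> C -> D: 5 + 3 + 3 = 11
Shortest: 5.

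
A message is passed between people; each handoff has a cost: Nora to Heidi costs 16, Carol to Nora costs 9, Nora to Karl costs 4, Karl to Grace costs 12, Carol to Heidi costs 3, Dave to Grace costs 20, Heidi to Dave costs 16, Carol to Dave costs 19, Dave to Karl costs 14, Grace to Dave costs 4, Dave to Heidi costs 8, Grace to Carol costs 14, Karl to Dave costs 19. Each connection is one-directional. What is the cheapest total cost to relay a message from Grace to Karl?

Candidate routes:
Grace → Dave → Karl: 4 + 14 = 18
Grace → Carol → Heidi → Dave → Karl: 14 + 3 + 16 + 14 = 47
Grace → Carol → Nora → Karl: 14 + 9 + 4 = 27
Grace → Carol → Nora → Heidi → Dave → Karl: 14 + 9 + 16 + 16 + 14 = 69
Grace → Carol → Dave → Karl: 14 + 19 + 14 = 47
The minimum is 18.

18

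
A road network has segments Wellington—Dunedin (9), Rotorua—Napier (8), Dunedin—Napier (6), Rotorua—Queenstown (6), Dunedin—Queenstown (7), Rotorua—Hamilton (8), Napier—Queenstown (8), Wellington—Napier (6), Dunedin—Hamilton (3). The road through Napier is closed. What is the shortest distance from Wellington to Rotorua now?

20

Candidate routes:
Wellington→Dunedin→Hamilton→Rotorua: 9 + 3 + 8 = 20
Wellington→Dunedin→Queenstown→Rotorua: 9 + 7 + 6 = 22
The minimum is 20 mi.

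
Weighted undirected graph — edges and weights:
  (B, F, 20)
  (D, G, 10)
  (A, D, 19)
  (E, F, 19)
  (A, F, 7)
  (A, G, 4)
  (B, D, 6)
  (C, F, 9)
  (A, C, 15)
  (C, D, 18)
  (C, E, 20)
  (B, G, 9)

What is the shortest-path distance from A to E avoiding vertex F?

35

Candidate routes:
A -> G -> B -> D -> C -> E: 4 + 9 + 6 + 18 + 20 = 57
A -> G -> D -> C -> E: 4 + 10 + 18 + 20 = 52
A -> C -> E: 15 + 20 = 35
A -> D -> C -> E: 19 + 18 + 20 = 57
Best route has total 35.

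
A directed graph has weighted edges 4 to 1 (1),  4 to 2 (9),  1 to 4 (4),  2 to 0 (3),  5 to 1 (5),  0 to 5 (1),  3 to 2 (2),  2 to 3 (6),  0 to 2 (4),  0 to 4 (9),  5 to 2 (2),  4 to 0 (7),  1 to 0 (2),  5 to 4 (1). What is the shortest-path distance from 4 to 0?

Candidate routes:
4-0: 7
4-2-0: 9 + 3 = 12
4-1-0: 1 + 2 = 3
Shortest: 3.

3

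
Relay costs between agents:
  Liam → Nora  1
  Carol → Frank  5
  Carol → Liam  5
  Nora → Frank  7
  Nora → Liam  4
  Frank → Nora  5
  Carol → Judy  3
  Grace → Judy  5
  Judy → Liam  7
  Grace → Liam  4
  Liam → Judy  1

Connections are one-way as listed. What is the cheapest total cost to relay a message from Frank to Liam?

9

Routes from Frank to Liam:
Frank -> Nora -> Liam: 5 + 4 = 9
Best route has total 9.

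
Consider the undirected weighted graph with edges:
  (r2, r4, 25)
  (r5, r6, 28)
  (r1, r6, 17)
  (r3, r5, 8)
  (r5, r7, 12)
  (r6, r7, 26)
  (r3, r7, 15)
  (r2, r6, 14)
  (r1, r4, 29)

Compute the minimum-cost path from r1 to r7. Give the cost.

43

A few of the r1→r7 routes:
r1 - r6 - r5 - r7: 17 + 28 + 12 = 57
r1 - r6 - r7: 17 + 26 = 43
r1 - r4 - r2 - r6 - r7: 29 + 25 + 14 + 26 = 94
r1 - r6 - r5 - r3 - r7: 17 + 28 + 8 + 15 = 68
Shortest: 43.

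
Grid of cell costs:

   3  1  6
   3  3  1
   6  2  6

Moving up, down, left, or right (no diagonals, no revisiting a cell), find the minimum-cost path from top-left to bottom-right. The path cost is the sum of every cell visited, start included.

14

Best path: r0c0 → r0c1 → r1c1 → r1c2 → r2c2
Cost: 3 + 1 + 3 + 1 + 6 = 14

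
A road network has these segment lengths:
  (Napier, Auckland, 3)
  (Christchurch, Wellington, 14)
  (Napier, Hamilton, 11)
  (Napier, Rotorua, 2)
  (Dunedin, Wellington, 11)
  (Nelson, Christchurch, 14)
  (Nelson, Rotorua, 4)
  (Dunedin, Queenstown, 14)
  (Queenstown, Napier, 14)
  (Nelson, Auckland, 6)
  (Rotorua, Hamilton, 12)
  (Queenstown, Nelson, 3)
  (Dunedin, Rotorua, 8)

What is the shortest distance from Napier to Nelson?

6

Checking several routes:
Napier→Rotorua→Nelson: 2 + 4 = 6
Napier→Auckland→Nelson: 3 + 6 = 9
Napier→Hamilton→Rotorua→Nelson: 11 + 12 + 4 = 27
Napier→Queenstown→Nelson: 14 + 3 = 17
Shortest: 6.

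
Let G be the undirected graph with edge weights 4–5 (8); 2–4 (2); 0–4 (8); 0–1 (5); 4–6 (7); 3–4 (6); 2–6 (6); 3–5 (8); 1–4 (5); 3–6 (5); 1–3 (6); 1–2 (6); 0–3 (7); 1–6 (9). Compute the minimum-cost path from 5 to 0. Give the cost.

15

Some routes from 5 to 0:
5→4→0: 8 + 8 = 16
5→4→1→0: 8 + 5 + 5 = 18
5→3→0: 8 + 7 = 15
Shortest: 15.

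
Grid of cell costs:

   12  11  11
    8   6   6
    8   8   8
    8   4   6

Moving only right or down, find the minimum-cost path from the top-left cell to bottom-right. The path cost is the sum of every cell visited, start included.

44

Cheapest: (0,0) -> (1,0) -> (1,1) -> (2,1) -> (3,1) -> (3,2)
  12 + 8 + 6 + 8 + 4 + 6 = 44
(Top row then right column would cost 54.)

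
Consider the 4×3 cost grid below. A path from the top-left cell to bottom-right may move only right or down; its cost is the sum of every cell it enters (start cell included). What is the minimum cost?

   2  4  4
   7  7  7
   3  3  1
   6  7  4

Best path: [0,0] → [1,0] → [2,0] → [2,1] → [2,2] → [3,2]
Cost: 2 + 7 + 3 + 3 + 1 + 4 = 20

20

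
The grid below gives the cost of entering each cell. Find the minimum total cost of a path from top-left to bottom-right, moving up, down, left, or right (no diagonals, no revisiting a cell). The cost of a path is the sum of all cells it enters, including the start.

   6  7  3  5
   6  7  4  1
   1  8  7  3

24

Best path: (0,0) (0,1) (0,2) (1,2) (1,3) (2,3)
Cost: 6 + 7 + 3 + 4 + 1 + 3 = 24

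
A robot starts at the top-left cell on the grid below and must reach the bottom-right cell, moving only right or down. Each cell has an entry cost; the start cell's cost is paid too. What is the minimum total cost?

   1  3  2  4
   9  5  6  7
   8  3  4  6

Cheapest: r0c0 → r0c1 → r0c2 → r1c2 → r2c2 → r2c3
  1 + 3 + 2 + 6 + 4 + 6 = 22

22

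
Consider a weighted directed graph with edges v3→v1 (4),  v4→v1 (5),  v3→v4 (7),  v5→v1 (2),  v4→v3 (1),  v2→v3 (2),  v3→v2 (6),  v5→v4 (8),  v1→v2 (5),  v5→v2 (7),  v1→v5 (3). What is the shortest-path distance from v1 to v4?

11

Candidate routes:
v1 -> v5 -> v2 -> v3 -> v4: 3 + 7 + 2 + 7 = 19
v1 -> v5 -> v4: 3 + 8 = 11
v1 -> v2 -> v3 -> v4: 5 + 2 + 7 = 14
Best route has total 11.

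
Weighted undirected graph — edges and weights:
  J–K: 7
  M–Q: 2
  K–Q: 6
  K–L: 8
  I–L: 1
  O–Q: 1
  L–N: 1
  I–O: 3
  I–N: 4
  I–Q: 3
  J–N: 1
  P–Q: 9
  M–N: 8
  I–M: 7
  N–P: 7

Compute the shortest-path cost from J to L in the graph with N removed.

15

Candidate routes:
J-K-L: 7 + 8 = 15
J-K-Q-O-I-L: 7 + 6 + 1 + 3 + 1 = 18
J-K-Q-I-L: 7 + 6 + 3 + 1 = 17
J-K-Q-M-I-L: 7 + 6 + 2 + 7 + 1 = 23
Shortest: 15.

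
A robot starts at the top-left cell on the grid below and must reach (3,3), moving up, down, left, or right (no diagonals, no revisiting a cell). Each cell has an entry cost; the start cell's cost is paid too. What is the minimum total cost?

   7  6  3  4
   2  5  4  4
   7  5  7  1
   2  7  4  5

Best path: (0,0) -> (1,0) -> (1,1) -> (1,2) -> (1,3) -> (2,3) -> (3,3)
Cost: 7 + 2 + 5 + 4 + 4 + 1 + 5 = 28

28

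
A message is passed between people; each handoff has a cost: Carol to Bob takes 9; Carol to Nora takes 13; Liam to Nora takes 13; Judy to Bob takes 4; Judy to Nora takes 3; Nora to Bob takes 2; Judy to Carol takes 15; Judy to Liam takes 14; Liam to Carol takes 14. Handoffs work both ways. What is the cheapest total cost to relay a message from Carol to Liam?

14

Some routes from Carol to Liam:
Carol → Liam: 14
Carol → Nora → Liam: 13 + 13 = 26
Carol → Bob → Nora → Liam: 9 + 2 + 13 = 24
The minimum is 14.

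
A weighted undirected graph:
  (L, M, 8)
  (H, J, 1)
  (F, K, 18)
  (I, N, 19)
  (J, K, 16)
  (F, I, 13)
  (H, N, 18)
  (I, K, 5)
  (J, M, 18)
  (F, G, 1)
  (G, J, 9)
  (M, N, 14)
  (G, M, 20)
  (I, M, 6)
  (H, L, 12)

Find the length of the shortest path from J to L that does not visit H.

Comparing a few candidate routes:
J -> M -> L: 18 + 8 = 26
J -> K -> I -> M -> L: 16 + 5 + 6 + 8 = 35
J -> G -> F -> I -> M -> L: 9 + 1 + 13 + 6 + 8 = 37
Shortest: 26.

26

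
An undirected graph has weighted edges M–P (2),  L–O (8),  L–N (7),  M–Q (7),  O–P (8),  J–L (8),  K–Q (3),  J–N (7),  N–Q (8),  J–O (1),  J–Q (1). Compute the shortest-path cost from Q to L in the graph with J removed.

Candidate routes:
Q→M→P→O→L: 7 + 2 + 8 + 8 = 25
Q→N→L: 8 + 7 = 15
Best route has total 15.

15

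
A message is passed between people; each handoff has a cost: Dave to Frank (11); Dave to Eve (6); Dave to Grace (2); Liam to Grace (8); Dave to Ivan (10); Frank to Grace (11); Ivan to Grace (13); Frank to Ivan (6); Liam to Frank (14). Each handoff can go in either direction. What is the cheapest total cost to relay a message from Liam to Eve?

16

Checking several routes:
Liam - Grace - Dave - Eve: 8 + 2 + 6 = 16
Liam - Frank - Grace - Dave - Eve: 14 + 11 + 2 + 6 = 33
Liam - Frank - Dave - Eve: 14 + 11 + 6 = 31
Best route has total 16.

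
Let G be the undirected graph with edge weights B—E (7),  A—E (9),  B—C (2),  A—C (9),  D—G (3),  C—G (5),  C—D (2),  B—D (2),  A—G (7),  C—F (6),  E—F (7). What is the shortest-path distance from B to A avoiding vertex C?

12

Paths from B to A avoiding C:
B → D → G → A: 2 + 3 + 7 = 12
B → E → A: 7 + 9 = 16
The minimum is 12.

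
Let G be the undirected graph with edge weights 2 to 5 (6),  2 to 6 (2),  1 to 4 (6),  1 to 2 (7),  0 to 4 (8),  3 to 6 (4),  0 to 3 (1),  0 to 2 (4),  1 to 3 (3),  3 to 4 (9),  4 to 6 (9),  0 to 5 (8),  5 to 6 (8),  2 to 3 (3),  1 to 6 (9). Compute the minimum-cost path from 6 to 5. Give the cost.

Some routes from 6 to 5:
6 - 2 - 5: 2 + 6 = 8
6 - 3 - 2 - 5: 4 + 3 + 6 = 13
6 - 2 - 3 - 0 - 5: 2 + 3 + 1 + 8 = 14
6 - 3 - 0 - 5: 4 + 1 + 8 = 13
6 - 5: 8
The minimum is 8.

8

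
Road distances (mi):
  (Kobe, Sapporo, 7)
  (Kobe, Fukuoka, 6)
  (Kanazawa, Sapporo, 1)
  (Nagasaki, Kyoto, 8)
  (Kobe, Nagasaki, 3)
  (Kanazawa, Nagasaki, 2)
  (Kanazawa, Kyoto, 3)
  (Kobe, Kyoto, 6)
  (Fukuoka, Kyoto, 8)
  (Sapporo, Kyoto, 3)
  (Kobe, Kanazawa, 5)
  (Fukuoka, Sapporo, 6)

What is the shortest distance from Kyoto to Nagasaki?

5

A few of the Kyoto→Nagasaki routes:
Kyoto-Kanazawa-Nagasaki: 3 + 2 = 5
Kyoto-Sapporo-Kanazawa-Nagasaki: 3 + 1 + 2 = 6
Kyoto-Nagasaki: 8
Best route has total 5 mi.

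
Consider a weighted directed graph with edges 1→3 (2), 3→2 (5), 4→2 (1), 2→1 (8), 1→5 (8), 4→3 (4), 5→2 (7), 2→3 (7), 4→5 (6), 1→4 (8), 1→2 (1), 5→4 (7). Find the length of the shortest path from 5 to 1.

Paths from 5 to 1:
5 -> 2 -> 1: 7 + 8 = 15
5 -> 4 -> 3 -> 2 -> 1: 7 + 4 + 5 + 8 = 24
5 -> 4 -> 2 -> 1: 7 + 1 + 8 = 16
Shortest: 15.

15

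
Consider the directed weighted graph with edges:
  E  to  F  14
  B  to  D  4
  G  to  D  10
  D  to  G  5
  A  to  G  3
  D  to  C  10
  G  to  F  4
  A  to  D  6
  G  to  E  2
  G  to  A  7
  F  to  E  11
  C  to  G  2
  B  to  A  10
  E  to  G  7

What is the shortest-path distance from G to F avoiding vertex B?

4

Paths from G to F avoiding B:
G -> E -> F: 2 + 14 = 16
G -> F: 4
Best route has total 4.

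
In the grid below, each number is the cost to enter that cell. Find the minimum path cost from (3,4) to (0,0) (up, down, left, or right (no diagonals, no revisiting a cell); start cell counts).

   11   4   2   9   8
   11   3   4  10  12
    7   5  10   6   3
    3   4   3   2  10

One optimal route is (3,4)→(3,3)→(3,2)→(3,1)→(2,1)→(1,1)→(0,1)→(0,0).
Its cost is 10 + 2 + 3 + 4 + 5 + 3 + 4 + 11 = 42.

42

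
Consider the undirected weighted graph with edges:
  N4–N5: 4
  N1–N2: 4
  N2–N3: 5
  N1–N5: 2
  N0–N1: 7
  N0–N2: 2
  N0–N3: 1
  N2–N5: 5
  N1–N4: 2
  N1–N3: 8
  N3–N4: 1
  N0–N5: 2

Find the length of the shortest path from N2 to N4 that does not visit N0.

Checking several routes:
N2 - N3 - N4: 5 + 1 = 6
N2 - N1 - N4: 4 + 2 = 6
N2 - N5 - N4: 5 + 4 = 9
The minimum is 6.

6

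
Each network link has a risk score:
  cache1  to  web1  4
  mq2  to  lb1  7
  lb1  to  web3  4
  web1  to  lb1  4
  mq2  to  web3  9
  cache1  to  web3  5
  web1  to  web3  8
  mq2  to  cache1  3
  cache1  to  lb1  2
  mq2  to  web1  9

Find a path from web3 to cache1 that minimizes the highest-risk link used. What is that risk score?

4

Comparing a few candidate routes:
web3 → web1 → lb1 → mq2 → cache1: max(8, 4, 7, 3) = 8
web3 → lb1 → web1 → cache1: max(4, 4, 4) = 4
web3 → lb1 → mq2 → cache1: max(4, 7, 3) = 7
web3 → cache1: max(5) = 5
web3 → lb1 → cache1: max(4, 2) = 4
web3 → web1 → cache1: max(8, 4) = 8
Smallest bottleneck: 4.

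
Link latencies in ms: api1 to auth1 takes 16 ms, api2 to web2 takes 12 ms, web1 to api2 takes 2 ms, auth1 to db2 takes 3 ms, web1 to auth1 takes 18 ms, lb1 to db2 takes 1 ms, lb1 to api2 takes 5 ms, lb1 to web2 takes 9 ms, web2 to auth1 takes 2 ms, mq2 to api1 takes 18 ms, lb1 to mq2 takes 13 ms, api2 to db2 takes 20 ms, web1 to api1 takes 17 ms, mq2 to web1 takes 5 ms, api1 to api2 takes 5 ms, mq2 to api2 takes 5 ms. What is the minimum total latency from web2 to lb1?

Comparing a few candidate routes:
web2-lb1: 9
web2-api2-lb1: 12 + 5 = 17
web2-auth1-db2-lb1: 2 + 3 + 1 = 6
web2-auth1-web1-api2-lb1: 2 + 18 + 2 + 5 = 27
The minimum is 6 ms.

6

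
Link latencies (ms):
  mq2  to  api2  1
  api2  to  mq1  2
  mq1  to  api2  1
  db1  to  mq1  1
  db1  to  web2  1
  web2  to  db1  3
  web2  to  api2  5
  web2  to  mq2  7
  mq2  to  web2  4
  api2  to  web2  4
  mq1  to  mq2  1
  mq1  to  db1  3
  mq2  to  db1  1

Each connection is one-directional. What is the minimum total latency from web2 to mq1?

Paths from web2 to mq1:
web2 - mq2 - api2 - mq1: 7 + 1 + 2 = 10
web2 - mq2 - db1 - mq1: 7 + 1 + 1 = 9
web2 - api2 - mq1: 5 + 2 = 7
web2 - db1 - mq1: 3 + 1 = 4
Shortest: 4 ms.

4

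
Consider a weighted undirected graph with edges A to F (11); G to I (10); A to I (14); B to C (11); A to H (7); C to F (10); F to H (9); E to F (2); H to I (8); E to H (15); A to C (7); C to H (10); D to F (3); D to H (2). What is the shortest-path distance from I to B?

Some routes from I to B:
I→H→C→B: 8 + 10 + 11 = 29
I→H→D→F→C→B: 8 + 2 + 3 + 10 + 11 = 34
I→A→C→B: 14 + 7 + 11 = 32
I→H→A→C→B: 8 + 7 + 7 + 11 = 33
Best route has total 29.

29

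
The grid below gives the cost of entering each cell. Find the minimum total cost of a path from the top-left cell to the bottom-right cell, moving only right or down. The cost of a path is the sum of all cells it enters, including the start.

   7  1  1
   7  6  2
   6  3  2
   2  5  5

18

Path r0c0→r0c1→r0c2→r1c2→r2c2→r3c2: 7 + 1 + 1 + 2 + 2 + 5 = 18.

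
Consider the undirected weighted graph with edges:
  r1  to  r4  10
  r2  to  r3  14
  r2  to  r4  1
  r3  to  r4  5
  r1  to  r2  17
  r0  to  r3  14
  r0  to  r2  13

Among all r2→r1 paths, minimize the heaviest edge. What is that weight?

Candidate routes:
r2 -> r1: max(17) = 17
r2 -> r4 -> r1: max(1, 10) = 10
r2 -> r0 -> r3 -> r4 -> r1: max(13, 14, 5, 10) = 14
r2 -> r3 -> r4 -> r1: max(14, 5, 10) = 14
The minimum achievable maximum is 10.

10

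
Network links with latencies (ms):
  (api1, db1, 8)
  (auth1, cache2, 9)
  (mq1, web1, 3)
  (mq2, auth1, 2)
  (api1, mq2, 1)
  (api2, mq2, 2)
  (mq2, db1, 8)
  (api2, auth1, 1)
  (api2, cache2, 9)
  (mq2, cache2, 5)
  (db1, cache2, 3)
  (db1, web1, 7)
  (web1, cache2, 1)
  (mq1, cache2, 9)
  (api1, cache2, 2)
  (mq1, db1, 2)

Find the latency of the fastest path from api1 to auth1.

Comparing a few candidate routes:
api1 - cache2 - mq2 - api2 - auth1: 2 + 5 + 2 + 1 = 10
api1 - cache2 - api2 - auth1: 2 + 9 + 1 = 12
api1 - mq2 - api2 - auth1: 1 + 2 + 1 = 4
api1 - cache2 - auth1: 2 + 9 = 11
api1 - cache2 - mq2 - auth1: 2 + 5 + 2 = 9
api1 - mq2 - auth1: 1 + 2 = 3
Shortest: 3 ms.

3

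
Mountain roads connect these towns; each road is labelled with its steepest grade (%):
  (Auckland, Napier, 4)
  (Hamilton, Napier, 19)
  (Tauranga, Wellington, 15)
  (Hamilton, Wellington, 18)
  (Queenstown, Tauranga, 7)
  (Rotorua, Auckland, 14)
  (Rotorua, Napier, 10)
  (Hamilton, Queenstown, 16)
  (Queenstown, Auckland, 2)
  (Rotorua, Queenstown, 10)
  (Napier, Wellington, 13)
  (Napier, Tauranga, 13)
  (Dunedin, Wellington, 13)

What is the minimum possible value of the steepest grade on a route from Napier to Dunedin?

Checking several routes:
Napier → Auckland → Rotorua → Queenstown → Tauranga → Wellington → Dunedin: max(4, 14, 10, 7, 15, 13) = 15
Napier → Wellington → Dunedin: max(13, 13) = 13
Napier → Auckland → Queenstown → Tauranga → Wellington → Dunedin: max(4, 2, 7, 15, 13) = 15
Best route has worst link 13%.

13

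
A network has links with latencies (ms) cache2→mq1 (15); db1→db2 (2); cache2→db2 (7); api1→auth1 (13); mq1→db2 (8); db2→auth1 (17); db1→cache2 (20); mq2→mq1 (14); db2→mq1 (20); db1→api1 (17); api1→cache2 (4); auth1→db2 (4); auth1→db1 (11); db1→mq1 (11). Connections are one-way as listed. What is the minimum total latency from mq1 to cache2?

Routes from mq1 to cache2:
mq1 - db2 - auth1 - db1 - api1 - cache2: 8 + 17 + 11 + 17 + 4 = 57
mq1 - db2 - auth1 - db1 - cache2: 8 + 17 + 11 + 20 = 56
Shortest: 56 ms.

56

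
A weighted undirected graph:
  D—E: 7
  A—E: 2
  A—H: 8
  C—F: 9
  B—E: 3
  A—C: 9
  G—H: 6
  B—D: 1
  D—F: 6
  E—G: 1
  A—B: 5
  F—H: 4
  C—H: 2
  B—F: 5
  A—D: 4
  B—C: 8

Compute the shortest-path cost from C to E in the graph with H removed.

Some routes from C to E avoiding H:
C - B - D - A - E: 8 + 1 + 4 + 2 = 15
C - B - D - E: 8 + 1 + 7 = 16
C - A - E: 9 + 2 = 11
C - B - E: 8 + 3 = 11
C - B - A - E: 8 + 5 + 2 = 15
Shortest: 11.

11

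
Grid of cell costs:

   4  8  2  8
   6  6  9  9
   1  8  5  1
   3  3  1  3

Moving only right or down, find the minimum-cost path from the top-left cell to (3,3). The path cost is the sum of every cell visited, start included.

21

Path r0c0 -> r1c0 -> r2c0 -> r3c0 -> r3c1 -> r3c2 -> r3c3: 4 + 6 + 1 + 3 + 3 + 1 + 3 = 21.
(Top row then right column would cost 35.)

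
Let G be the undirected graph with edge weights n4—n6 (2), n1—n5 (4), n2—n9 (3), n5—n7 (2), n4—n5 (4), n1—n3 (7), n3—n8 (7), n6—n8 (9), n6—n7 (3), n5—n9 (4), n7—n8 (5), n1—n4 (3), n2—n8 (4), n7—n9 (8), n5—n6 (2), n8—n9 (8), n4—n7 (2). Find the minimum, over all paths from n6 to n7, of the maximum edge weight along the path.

2

A few of the n6→n7 routes:
n6 -> n5 -> n7: max(2, 2) = 2
n6 -> n4 -> n7: max(2, 2) = 2
n6 -> n5 -> n1 -> n4 -> n7: max(2, 4, 3, 2) = 4
n6 -> n5 -> n4 -> n7: max(2, 4, 2) = 4
n6 -> n7: max(3) = 3
Best route has worst link 2.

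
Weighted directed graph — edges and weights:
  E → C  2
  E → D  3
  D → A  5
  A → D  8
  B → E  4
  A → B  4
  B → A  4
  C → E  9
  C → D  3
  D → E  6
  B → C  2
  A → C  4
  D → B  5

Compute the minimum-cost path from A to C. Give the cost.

Checking several routes:
A-D-B-C: 8 + 5 + 2 = 15
A-B-E-C: 4 + 4 + 2 = 10
A-C: 4
A-B-C: 4 + 2 = 6
The minimum is 4.

4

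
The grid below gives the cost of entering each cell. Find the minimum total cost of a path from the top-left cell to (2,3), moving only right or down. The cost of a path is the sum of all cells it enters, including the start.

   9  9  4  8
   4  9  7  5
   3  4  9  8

37

Take (0,0)→(1,0)→(2,0)→(2,1)→(2,2)→(2,3) for a total of 9 + 4 + 3 + 4 + 9 + 8 = 37.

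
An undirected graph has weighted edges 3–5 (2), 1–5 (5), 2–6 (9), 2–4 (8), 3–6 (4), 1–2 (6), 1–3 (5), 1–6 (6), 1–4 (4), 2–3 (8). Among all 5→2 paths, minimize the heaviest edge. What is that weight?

6

Checking several routes:
5 -> 3 -> 2: max(2, 8) = 8
5 -> 3 -> 1 -> 2: max(2, 5, 6) = 6
5 -> 3 -> 6 -> 1 -> 2: max(2, 4, 6, 6) = 6
5 -> 1 -> 2: max(5, 6) = 6
Best route has worst link 6.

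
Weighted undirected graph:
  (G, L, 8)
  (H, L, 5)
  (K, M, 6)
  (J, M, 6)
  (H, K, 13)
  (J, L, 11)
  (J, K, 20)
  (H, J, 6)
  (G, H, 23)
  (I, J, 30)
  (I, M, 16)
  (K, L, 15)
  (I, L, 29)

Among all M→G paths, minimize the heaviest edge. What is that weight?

A few of the M→G routes:
M - J - H - L - G: max(6, 6, 5, 8) = 8
M - J - H - K - L - G: max(6, 6, 13, 15, 8) = 15
M - J - L - G: max(6, 11, 8) = 11
M - K - H - J - L - G: max(6, 13, 6, 11, 8) = 13
M - K - H - L - G: max(6, 13, 5, 8) = 13
The minimum achievable maximum is 8.

8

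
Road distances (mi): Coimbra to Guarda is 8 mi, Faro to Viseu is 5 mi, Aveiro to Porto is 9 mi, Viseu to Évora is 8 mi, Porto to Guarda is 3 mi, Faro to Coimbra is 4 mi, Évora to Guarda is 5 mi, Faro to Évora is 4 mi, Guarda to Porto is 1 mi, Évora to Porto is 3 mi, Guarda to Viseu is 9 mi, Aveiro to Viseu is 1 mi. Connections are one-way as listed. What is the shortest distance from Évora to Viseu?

14

Candidate routes:
Évora - Guarda - Viseu: 5 + 9 = 14
Évora - Porto - Guarda - Viseu: 3 + 3 + 9 = 15
Shortest: 14 mi.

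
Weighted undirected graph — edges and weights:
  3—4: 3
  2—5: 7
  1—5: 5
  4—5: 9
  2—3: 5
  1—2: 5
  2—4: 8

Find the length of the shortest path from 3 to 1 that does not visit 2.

Routes from 3 to 1 avoiding 2:
3 - 4 - 5 - 1: 3 + 9 + 5 = 17
Best route has total 17.

17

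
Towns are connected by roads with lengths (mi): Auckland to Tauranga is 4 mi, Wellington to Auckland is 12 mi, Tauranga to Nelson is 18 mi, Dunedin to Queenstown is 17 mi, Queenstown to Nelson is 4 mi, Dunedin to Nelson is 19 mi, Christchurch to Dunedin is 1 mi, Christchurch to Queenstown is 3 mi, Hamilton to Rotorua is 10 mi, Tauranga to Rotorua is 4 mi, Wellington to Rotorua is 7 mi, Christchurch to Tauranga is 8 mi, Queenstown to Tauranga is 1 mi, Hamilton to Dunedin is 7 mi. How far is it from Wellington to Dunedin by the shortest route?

16

A few of the Wellington→Dunedin routes:
Wellington → Rotorua → Tauranga → Queenstown → Dunedin: 7 + 4 + 1 + 17 = 29
Wellington → Rotorua → Tauranga → Christchurch → Dunedin: 7 + 4 + 8 + 1 = 20
Wellington → Rotorua → Tauranga → Queenstown → Christchurch → Dunedin: 7 + 4 + 1 + 3 + 1 = 16
Wellington → Rotorua → Hamilton → Dunedin: 7 + 10 + 7 = 24
Wellington → Auckland → Tauranga → Queenstown → Christchurch → Dunedin: 12 + 4 + 1 + 3 + 1 = 21
Wellington → Auckland → Tauranga → Christchurch → Dunedin: 12 + 4 + 8 + 1 = 25
Shortest: 16 mi.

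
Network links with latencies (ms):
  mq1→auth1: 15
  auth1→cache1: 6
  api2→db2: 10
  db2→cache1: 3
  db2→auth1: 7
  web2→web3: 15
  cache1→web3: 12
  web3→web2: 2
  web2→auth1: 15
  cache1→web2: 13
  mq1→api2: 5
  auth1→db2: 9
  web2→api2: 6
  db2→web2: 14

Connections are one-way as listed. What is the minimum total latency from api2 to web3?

25

Candidate routes:
api2 -> db2 -> auth1 -> cache1 -> web3: 10 + 7 + 6 + 12 = 35
api2 -> db2 -> cache1 -> web2 -> web3: 10 + 3 + 13 + 15 = 41
api2 -> db2 -> cache1 -> web3: 10 + 3 + 12 = 25
api2 -> db2 -> web2 -> auth1 -> cache1 -> web3: 10 + 14 + 15 + 6 + 12 = 57
api2 -> db2 -> auth1 -> cache1 -> web2 -> web3: 10 + 7 + 6 + 13 + 15 = 51
api2 -> db2 -> web2 -> web3: 10 + 14 + 15 = 39
Best route has total 25 ms.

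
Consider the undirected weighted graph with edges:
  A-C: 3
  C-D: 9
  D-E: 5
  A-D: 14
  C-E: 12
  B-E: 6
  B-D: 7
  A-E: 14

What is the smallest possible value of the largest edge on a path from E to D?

5

Comparing a few candidate routes:
E -> D: max(5) = 5
E -> C -> D: max(12, 9) = 12
E -> B -> D: max(6, 7) = 7
E -> C -> A -> D: max(12, 3, 14) = 14
Smallest bottleneck: 5.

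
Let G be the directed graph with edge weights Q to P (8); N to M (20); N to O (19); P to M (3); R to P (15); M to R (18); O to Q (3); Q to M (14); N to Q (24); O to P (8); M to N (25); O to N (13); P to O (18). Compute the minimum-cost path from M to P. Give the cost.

Candidate routes:
M → N → O → Q → P: 25 + 19 + 3 + 8 = 55
M → N → Q → P: 25 + 24 + 8 = 57
M → N → O → P: 25 + 19 + 8 = 52
M → R → P: 18 + 15 = 33
Best route has total 33.

33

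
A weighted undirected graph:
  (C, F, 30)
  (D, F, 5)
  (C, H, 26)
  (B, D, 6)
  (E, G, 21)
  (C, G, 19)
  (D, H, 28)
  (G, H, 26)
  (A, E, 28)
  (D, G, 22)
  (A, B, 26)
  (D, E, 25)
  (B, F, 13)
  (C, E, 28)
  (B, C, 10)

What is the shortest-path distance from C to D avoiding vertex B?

Comparing a few candidate routes:
C-H-D: 26 + 28 = 54
C-E-D: 28 + 25 = 53
C-F-D: 30 + 5 = 35
C-G-D: 19 + 22 = 41
C-G-E-D: 19 + 21 + 25 = 65
The minimum is 35.

35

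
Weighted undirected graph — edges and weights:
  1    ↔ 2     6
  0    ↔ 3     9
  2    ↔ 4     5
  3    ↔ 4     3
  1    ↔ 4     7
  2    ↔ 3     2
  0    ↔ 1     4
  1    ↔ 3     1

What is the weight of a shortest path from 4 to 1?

4

A few of the 4→1 routes:
4 - 1: 7
4 - 2 - 1: 5 + 6 = 11
4 - 3 - 1: 3 + 1 = 4
4 - 2 - 3 - 1: 5 + 2 + 1 = 8
4 - 3 - 2 - 1: 3 + 2 + 6 = 11
The minimum is 4.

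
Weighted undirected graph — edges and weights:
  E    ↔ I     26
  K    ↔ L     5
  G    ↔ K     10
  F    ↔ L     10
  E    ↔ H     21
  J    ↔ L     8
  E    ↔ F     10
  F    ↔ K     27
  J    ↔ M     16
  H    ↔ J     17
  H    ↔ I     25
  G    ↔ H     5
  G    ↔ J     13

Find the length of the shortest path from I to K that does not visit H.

51

Paths from I to K avoiding H:
I-E-F-L-J-G-K: 26 + 10 + 10 + 8 + 13 + 10 = 77
I-E-F-K: 26 + 10 + 27 = 63
I-E-F-L-K: 26 + 10 + 10 + 5 = 51
Shortest: 51.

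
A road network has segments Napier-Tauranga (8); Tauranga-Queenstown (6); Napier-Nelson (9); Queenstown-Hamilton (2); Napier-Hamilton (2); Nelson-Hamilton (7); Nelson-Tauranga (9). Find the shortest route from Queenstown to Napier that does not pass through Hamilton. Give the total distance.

Paths from Queenstown to Napier avoiding Hamilton:
Queenstown-Tauranga-Napier: 6 + 8 = 14
Queenstown-Tauranga-Nelson-Napier: 6 + 9 + 9 = 24
Shortest: 14 km.

14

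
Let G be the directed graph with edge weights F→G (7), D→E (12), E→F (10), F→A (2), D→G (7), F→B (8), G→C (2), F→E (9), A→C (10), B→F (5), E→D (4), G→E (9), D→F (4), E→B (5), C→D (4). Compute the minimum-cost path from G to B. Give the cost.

14

Checking several routes:
G → C → D → E → B: 2 + 4 + 12 + 5 = 23
G → E → B: 9 + 5 = 14
G → C → D → F → B: 2 + 4 + 4 + 8 = 18
The minimum is 14.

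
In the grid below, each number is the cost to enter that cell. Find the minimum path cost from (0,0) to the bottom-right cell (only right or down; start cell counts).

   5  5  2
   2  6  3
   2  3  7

19

One optimal route is (0,0)→(1,0)→(2,0)→(2,1)→(2,2).
Its cost is 5 + 2 + 2 + 3 + 7 = 19.
For comparison, the top-then-right route costs 22.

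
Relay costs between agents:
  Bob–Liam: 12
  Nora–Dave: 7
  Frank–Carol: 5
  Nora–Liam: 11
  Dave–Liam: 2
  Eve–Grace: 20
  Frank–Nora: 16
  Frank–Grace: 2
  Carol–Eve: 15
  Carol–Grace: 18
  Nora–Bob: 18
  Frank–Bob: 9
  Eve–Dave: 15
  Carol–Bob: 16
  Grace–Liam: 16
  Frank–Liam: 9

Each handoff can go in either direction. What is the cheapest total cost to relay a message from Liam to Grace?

Checking several routes:
Liam -> Frank -> Grace: 9 + 2 = 11
Liam -> Bob -> Frank -> Grace: 12 + 9 + 2 = 23
Liam -> Dave -> Nora -> Frank -> Grace: 2 + 7 + 16 + 2 = 27
Liam -> Grace: 16
Shortest: 11.

11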